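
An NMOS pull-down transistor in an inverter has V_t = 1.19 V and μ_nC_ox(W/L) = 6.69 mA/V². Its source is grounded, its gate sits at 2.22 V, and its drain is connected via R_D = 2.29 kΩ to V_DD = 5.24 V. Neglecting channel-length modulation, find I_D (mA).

V_GS = V_G = 2.22 V, so V_ov = 2.22 − 1.19 = 1.03 V.
Assume saturation: I_D = ½ k_n V_ov² = 0.5 × 6.69 × 1.03² = 3.55 mA, giving V_DS = V_DD − I_D R_D = 5.24 − 3.55 × 2.29 = -2.89 V.
But -2.89 V < V_ov = 1.03 V, so the device is actually in triode.
In triode I_D = k_n[V_ov V_DS − ½ V_DS²] and I_D = (V_DD − V_DS)/R_D. Equating: 7.66 V_DS² − 16.78 V_DS + 5.24 = 0, giving V_DS = 0.377 V (the root below V_ov).
I_D = (5.24 − 0.377) / 2.29 = 2.12 mA.

I_D = 2.12 mA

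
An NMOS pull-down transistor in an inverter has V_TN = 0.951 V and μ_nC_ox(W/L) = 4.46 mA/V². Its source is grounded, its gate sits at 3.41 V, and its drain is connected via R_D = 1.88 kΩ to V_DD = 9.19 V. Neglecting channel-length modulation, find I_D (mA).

I_D = 4.64 mA

V_GS = V_G = 3.41 V, so V_ov = 3.41 − 0.951 = 2.46 V.
Assume saturation: I_D = ½ k_n V_ov² = 0.5 × 4.46 × 2.46² = 13.5 mA, giving V_DS = V_DD − I_D R_D = 9.19 − 13.5 × 1.88 = -16.2 V.
But -16.2 V < V_ov = 2.46 V, so the device is actually in triode.
In triode I_D = k_n[V_ov V_DS − ½ V_DS²] and I_D = (V_DD − V_DS)/R_D. Equating: 4.19 V_DS² − 21.62 V_DS + 9.19 = 0, giving V_DS = 0.467 V (the root below V_ov).
I_D = (9.19 − 0.467) / 1.88 = 4.64 mA.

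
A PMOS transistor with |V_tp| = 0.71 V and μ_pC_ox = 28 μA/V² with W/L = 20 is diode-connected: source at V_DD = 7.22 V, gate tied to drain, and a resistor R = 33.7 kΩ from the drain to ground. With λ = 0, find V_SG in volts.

V_SG = 1.49 V

With gate tied to drain, V_SG = V_SD ≥ V_SG − |V_tp|, so the device is in saturation.
k_p = μ_pC_ox · (W/L) = 0.56 mA/V².
KCL at the drain: ½ k_p (V_SG − |V_tp|)² = (V_DD − V_SG)/R.
Let x = V_SG − 0.71. Then 9.44 x² + x − 6.51 = 0, giving x = 0.779 V (positive root), so V_SG = 1.49 V.
I_D = (V_DD − V_SG)/R = (7.22 − 1.49) / 33.7 = 0.17 mA.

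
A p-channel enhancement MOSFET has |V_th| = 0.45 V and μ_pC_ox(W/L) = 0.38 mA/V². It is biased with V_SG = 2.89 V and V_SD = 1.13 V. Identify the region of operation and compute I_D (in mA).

Triode; I_D = 0.805 mA

V_ov = V_SG − |V_th| = 2.89 − 0.45 = 2.44 V.
Since V_SD = 1.13 V < V_ov = 2.44 V, the device is in the triode region.
I_D = k_p [V_ov · V_SD − ½ V_SD²] = 0.38 × [2.44 × 1.13 − 0.5 × 1.13²] = 0.805 mA.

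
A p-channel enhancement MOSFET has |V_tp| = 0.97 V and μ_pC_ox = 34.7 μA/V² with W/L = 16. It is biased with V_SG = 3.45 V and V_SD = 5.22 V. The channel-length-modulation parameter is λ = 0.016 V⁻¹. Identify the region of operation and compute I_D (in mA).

Saturation; I_D = 1.85 mA

k_p = μ_pC_ox · (W/L) = 0.5552 mA/V².
V_ov = V_SG − |V_tp| = 3.45 − 0.97 = 2.48 V.
Since V_SD = 5.22 V ≥ V_ov = 2.48 V, the device is in saturation.
I_D = ½ k_p V_ov² (1 + λ V_SD) = 0.5 × 0.5552 × 2.48² × (1 + 0.016 × 5.22) = 1.85 mA.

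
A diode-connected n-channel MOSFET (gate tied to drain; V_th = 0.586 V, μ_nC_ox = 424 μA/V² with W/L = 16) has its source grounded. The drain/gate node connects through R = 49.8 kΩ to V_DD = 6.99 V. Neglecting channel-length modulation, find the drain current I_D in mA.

I_D = 0.125 mA

With gate tied to drain, V_GS = V_DS ≥ V_GS − V_th, so the device is in saturation.
k_n = μ_nC_ox · (W/L) = 6.784 mA/V².
KCL at the drain: ½ k_n (V_GS − V_th)² = (V_DD − V_GS)/R.
Let x = V_GS − 0.586. Then 169 x² + x − 6.404 = 0, giving x = 0.192 V (positive root), so V_GS = 0.778 V.
I_D = (V_DD − V_GS)/R = (6.99 − 0.778) / 49.8 = 0.125 mA.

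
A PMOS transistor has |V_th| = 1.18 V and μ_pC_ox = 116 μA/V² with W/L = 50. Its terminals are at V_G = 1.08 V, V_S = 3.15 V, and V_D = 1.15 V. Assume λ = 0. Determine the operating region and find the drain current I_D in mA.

Saturation; I_D = 2.30 mA

V_SG = V_S − V_G = 3.15 − 1.08 = 2.07 V; V_SD = V_S − V_D = 3.15 − 1.15 = 2 V.
k_p = μ_pC_ox · (W/L) = 5.8 mA/V².
V_ov = V_SG − |V_th| = 2.07 − 1.18 = 0.89 V.
Since V_SD = 2 V ≥ V_ov = 0.89 V, the device is in saturation.
I_D = ½ k_p V_ov² = 0.5 × 5.8 × 0.89² = 2.3 mA.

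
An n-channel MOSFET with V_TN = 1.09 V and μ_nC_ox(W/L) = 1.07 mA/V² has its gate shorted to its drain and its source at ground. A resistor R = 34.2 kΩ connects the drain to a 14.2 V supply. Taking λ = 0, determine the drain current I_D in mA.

I_D = 0.359 mA

With gate tied to drain, V_GS = V_DS ≥ V_GS − V_TN, so the device is in saturation.
KCL at the drain: ½ k_n (V_GS − V_TN)² = (V_DD − V_GS)/R.
Let x = V_GS − 1.09. Then 18.3 x² + x − 13.11 = 0, giving x = 0.82 V (positive root), so V_GS = 1.91 V.
I_D = (V_DD − V_GS)/R = (14.2 − 1.91) / 34.2 = 0.359 mA.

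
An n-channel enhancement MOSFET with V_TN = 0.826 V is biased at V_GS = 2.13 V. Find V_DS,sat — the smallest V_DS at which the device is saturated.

The boundary between triode and saturation is V_DS = V_GS − V_TN = V_ov.
V_ov = 2.13 − 0.826 = 1.3 V.

V_DS,sat = 1.30 V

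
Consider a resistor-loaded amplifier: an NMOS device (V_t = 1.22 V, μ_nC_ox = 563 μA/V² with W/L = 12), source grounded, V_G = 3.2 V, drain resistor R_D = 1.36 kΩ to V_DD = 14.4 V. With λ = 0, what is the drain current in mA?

I_D = 9.87 mA

V_GS = V_G = 3.2 V, so V_ov = 3.2 − 1.22 = 1.98 V.
k_n = μ_nC_ox · (W/L) = 6.756 mA/V².
Assume saturation: I_D = ½ k_n V_ov² = 0.5 × 6.756 × 1.98² = 13.2 mA, giving V_DS = V_DD − I_D R_D = 14.4 − 13.2 × 1.36 = -3.61 V.
But -3.61 V < V_ov = 1.98 V, so the device is actually in triode.
In triode I_D = k_n[V_ov V_DS − ½ V_DS²] and I_D = (V_DD − V_DS)/R_D. Equating: 4.59 V_DS² − 19.19 V_DS + 14.4 = 0, giving V_DS = 0.98 V (the root below V_ov).
I_D = (14.4 − 0.98) / 1.36 = 9.87 mA.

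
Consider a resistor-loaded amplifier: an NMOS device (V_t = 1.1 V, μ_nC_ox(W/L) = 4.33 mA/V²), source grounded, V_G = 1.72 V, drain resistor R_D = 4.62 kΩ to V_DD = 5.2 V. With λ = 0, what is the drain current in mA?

V_GS = V_G = 1.72 V, so V_ov = 1.72 − 1.1 = 0.62 V.
Assume saturation: I_D = ½ k_n V_ov² = 0.5 × 4.33 × 0.62² = 0.832 mA, giving V_DS = V_DD − I_D R_D = 5.2 − 0.832 × 4.62 = 1.36 V.
V_DS = 1.36 V ≥ V_ov = 0.62 V, confirming saturation.

I_D = 0.832 mA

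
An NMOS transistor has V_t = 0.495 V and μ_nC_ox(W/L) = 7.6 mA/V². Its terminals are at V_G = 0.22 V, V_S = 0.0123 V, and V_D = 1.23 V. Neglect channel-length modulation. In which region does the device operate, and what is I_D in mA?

V_GS = V_G − V_S = 0.22 − 0.0123 = 0.208 V; V_DS = V_D − V_S = 1.23 − 0.0123 = 1.22 V.
V_GS = 0.208 V < V_t = 0.495 V, so the transistor is in cutoff.

Cutoff; I_D = 0 mA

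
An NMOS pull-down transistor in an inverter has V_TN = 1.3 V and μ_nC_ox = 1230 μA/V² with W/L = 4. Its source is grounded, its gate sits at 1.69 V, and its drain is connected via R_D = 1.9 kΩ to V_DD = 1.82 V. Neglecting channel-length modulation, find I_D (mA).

V_GS = V_G = 1.69 V, so V_ov = 1.69 − 1.3 = 0.39 V.
k_n = μ_nC_ox · (W/L) = 4.92 mA/V².
Assume saturation: I_D = ½ k_n V_ov² = 0.5 × 4.92 × 0.39² = 0.374 mA, giving V_DS = V_DD − I_D R_D = 1.82 − 0.374 × 1.9 = 1.11 V.
V_DS = 1.11 V ≥ V_ov = 0.39 V, confirming saturation.

I_D = 0.374 mA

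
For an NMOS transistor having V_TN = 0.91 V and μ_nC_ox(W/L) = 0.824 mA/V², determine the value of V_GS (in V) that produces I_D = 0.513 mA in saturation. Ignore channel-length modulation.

V_GS = 2.03 V

In saturation I_D = ½ k_n (V_GS − V_TN)², so V_GS − V_TN = √(2 I_D / k_n) = √(2 × 0.513 / 0.824) = 1.12 V.
V_GS = 0.91 + 1.12 = 2.03 V.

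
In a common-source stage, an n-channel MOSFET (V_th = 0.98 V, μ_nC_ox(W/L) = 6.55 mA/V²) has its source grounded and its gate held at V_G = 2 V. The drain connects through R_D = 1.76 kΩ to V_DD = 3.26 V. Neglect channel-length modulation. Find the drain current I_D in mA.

I_D = 1.68 mA

V_GS = V_G = 2 V, so V_ov = 2 − 0.98 = 1.02 V.
Assume saturation: I_D = ½ k_n V_ov² = 0.5 × 6.55 × 1.02² = 3.41 mA, giving V_DS = V_DD − I_D R_D = 3.26 − 3.41 × 1.76 = -2.74 V.
But -2.74 V < V_ov = 1.02 V, so the device is actually in triode.
In triode I_D = k_n[V_ov V_DS − ½ V_DS²] and I_D = (V_DD − V_DS)/R_D. Equating: 5.76 V_DS² − 12.76 V_DS + 3.26 = 0, giving V_DS = 0.295 V (the root below V_ov).
I_D = (3.26 − 0.295) / 1.76 = 1.68 mA.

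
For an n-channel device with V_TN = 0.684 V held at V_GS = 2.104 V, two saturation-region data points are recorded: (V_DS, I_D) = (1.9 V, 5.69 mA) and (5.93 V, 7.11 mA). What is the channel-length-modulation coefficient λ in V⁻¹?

λ = 0.0702 V⁻¹

With V_GS fixed, I_D ∝ (1 + λ V_DS) in saturation, so I_D2/I_D1 = (1 + λ V_DS2)/(1 + λ V_DS1).
7.11/5.69 = 1.25 = (1 + 5.93 λ)/(1 + 1.9 λ).
Solving: λ (I_D1 V_DS2 − I_D2 V_DS1) = I_D2 − I_D1, so λ = (7.11 − 5.69) / (5.69 × 5.93 − 7.11 × 1.9) = 1.42 / 20.2 = 0.0702 V⁻¹.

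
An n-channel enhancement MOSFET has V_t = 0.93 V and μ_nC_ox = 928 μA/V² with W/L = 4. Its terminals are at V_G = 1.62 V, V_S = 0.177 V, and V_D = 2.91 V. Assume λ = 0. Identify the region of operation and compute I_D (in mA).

V_GS = V_G − V_S = 1.62 − 0.177 = 1.44 V; V_DS = V_D − V_S = 2.91 − 0.177 = 2.73 V.
k_n = μ_nC_ox · (W/L) = 3.712 mA/V².
V_ov = V_GS − V_t = 1.44 − 0.93 = 0.513 V.
Since V_DS = 2.73 V ≥ V_ov = 0.513 V, the device is in saturation.
I_D = ½ k_n V_ov² = 0.5 × 3.712 × 0.513² = 0.488 mA.

Saturation; I_D = 0.488 mA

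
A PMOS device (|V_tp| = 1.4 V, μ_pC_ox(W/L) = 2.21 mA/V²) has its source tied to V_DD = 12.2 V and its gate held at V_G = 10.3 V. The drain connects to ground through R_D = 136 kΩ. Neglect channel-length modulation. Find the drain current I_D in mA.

V_SG = V_DD − V_G = 12.2 − 10.3 = 1.9 V, so V_ov = 1.9 − 1.4 = 0.5 V.
Assume saturation: I_D = ½ k_p V_ov² = 0.5 × 2.21 × 0.5² = 0.276 mA, giving V_SD = V_DD − I_D R_D = 12.2 − 0.276 × 136 = -25.4 V.
But -25.4 V < V_ov = 0.5 V, so the device is actually in triode.
In triode I_D = k_p[V_ov V_SD − ½ V_SD²] and I_D = (V_DD − V_SD)/R_D. Equating: 150 V_SD² − 151.3 V_SD + 12.2 = 0, giving V_SD = 0.0884 V (the root below V_ov).
I_D = (12.2 − 0.0884) / 136 = 0.0891 mA.

I_D = 0.0891 mA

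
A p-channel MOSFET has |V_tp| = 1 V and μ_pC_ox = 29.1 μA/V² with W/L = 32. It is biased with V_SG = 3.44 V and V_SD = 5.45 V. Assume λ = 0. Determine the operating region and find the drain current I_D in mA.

k_p = μ_pC_ox · (W/L) = 0.9312 mA/V².
V_ov = V_SG − |V_tp| = 3.44 − 1 = 2.44 V.
Since V_SD = 5.45 V ≥ V_ov = 2.44 V, the device is in saturation.
I_D = ½ k_p V_ov² = 0.5 × 0.9312 × 2.44² = 2.77 mA.

Saturation; I_D = 2.77 mA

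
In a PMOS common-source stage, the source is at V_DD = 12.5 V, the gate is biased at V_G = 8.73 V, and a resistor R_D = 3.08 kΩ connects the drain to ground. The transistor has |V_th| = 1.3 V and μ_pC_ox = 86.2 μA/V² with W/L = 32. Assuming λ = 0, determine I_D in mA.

I_D = 3.85 mA

V_SG = V_DD − V_G = 12.5 − 8.73 = 3.77 V, so V_ov = 3.77 − 1.3 = 2.47 V.
k_p = μ_pC_ox · (W/L) = 2.758 mA/V².
Assume saturation: I_D = ½ k_p V_ov² = 0.5 × 2.758 × 2.47² = 8.41 mA, giving V_SD = V_DD − I_D R_D = 12.5 − 8.41 × 3.08 = -13.4 V.
But -13.4 V < V_ov = 2.47 V, so the device is actually in triode.
In triode I_D = k_p[V_ov V_SD − ½ V_SD²] and I_D = (V_DD − V_SD)/R_D. Equating: 4.25 V_SD² − 21.98 V_SD + 12.5 = 0, giving V_SD = 0.65 V (the root below V_ov).
I_D = (12.5 − 0.65) / 3.08 = 3.85 mA.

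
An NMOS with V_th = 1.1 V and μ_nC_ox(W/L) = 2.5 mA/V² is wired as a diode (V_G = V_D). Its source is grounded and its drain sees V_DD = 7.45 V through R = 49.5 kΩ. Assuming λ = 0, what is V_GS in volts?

V_GS = 1.41 V

With gate tied to drain, V_GS = V_DS ≥ V_GS − V_th, so the device is in saturation.
KCL at the drain: ½ k_n (V_GS − V_th)² = (V_DD − V_GS)/R.
Let x = V_GS − 1.1. Then 61.9 x² + x − 6.35 = 0, giving x = 0.312 V (positive root), so V_GS = 1.41 V.
I_D = (V_DD − V_GS)/R = (7.45 − 1.41) / 49.5 = 0.122 mA.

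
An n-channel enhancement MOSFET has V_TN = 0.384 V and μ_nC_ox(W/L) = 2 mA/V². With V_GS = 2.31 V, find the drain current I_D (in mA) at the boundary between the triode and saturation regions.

I_D = 3.71 mA

At the boundary V_DS = V_ov = V_GS − V_TN = 2.31 − 0.384 = 1.93 V.
I_D = ½ k_n V_ov² = 0.5 × 2 × 1.93² = 3.71 mA.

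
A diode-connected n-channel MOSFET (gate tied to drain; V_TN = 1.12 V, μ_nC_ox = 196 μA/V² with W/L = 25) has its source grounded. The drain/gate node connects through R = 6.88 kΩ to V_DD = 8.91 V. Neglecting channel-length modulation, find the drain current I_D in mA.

With gate tied to drain, V_GS = V_DS ≥ V_GS − V_TN, so the device is in saturation.
k_n = μ_nC_ox · (W/L) = 4.9 mA/V².
KCL at the drain: ½ k_n (V_GS − V_TN)² = (V_DD − V_GS)/R.
Let x = V_GS − 1.12. Then 16.9 x² + x − 7.79 = 0, giving x = 0.651 V (positive root), so V_GS = 1.77 V.
I_D = (V_DD − V_GS)/R = (8.91 − 1.77) / 6.88 = 1.04 mA.

I_D = 1.04 mA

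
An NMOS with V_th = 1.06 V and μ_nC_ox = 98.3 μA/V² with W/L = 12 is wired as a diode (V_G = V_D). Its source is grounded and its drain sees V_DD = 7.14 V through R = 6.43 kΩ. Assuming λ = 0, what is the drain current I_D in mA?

I_D = 0.768 mA

With gate tied to drain, V_GS = V_DS ≥ V_GS − V_th, so the device is in saturation.
k_n = μ_nC_ox · (W/L) = 1.18 mA/V².
KCL at the drain: ½ k_n (V_GS − V_th)² = (V_DD − V_GS)/R.
Let x = V_GS − 1.06. Then 3.79 x² + x − 6.08 = 0, giving x = 1.14 V (positive root), so V_GS = 2.2 V.
I_D = (V_DD − V_GS)/R = (7.14 − 2.2) / 6.43 = 0.768 mA.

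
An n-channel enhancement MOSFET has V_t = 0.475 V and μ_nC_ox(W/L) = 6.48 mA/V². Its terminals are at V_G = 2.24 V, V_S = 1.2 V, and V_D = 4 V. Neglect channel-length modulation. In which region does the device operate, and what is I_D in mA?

V_GS = V_G − V_S = 2.24 − 1.2 = 1.04 V; V_DS = V_D − V_S = 4 − 1.2 = 2.8 V.
V_ov = V_GS − V_t = 1.04 − 0.475 = 0.565 V.
Since V_DS = 2.8 V ≥ V_ov = 0.565 V, the device is in saturation.
I_D = ½ k_n V_ov² = 0.5 × 6.48 × 0.565² = 1.03 mA.

Saturation; I_D = 1.03 mA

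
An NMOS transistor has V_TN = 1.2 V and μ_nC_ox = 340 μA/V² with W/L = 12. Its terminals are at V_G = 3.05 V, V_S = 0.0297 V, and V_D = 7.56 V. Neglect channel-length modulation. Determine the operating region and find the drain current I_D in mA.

V_GS = V_G − V_S = 3.05 − 0.0297 = 3.02 V; V_DS = V_D − V_S = 7.56 − 0.0297 = 7.53 V.
k_n = μ_nC_ox · (W/L) = 4.08 mA/V².
V_ov = V_GS − V_TN = 3.02 − 1.2 = 1.82 V.
Since V_DS = 7.53 V ≥ V_ov = 1.82 V, the device is in saturation.
I_D = ½ k_n V_ov² = 0.5 × 4.08 × 1.82² = 6.76 mA.

Saturation; I_D = 6.76 mA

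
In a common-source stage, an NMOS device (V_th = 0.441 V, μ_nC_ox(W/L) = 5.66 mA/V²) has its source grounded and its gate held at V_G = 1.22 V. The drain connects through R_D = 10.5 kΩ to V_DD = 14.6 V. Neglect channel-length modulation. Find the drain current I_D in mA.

I_D = 1.35 mA

V_GS = V_G = 1.22 V, so V_ov = 1.22 − 0.441 = 0.779 V.
Assume saturation: I_D = ½ k_n V_ov² = 0.5 × 5.66 × 0.779² = 1.72 mA, giving V_DS = V_DD − I_D R_D = 14.6 − 1.72 × 10.5 = -3.43 V.
But -3.43 V < V_ov = 0.779 V, so the device is actually in triode.
In triode I_D = k_n[V_ov V_DS − ½ V_DS²] and I_D = (V_DD − V_DS)/R_D. Equating: 29.7 V_DS² − 47.3 V_DS + 14.6 = 0, giving V_DS = 0.419 V (the root below V_ov).
I_D = (14.6 − 0.419) / 10.5 = 1.35 mA.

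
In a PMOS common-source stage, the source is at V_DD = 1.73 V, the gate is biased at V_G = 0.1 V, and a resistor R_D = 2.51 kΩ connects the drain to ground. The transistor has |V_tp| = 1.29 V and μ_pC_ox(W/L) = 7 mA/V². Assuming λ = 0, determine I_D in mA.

I_D = 0.405 mA

V_SG = V_DD − V_G = 1.73 − 0.1 = 1.63 V, so V_ov = 1.63 − 1.29 = 0.34 V.
Assume saturation: I_D = ½ k_p V_ov² = 0.5 × 7 × 0.34² = 0.405 mA, giving V_SD = V_DD − I_D R_D = 1.73 − 0.405 × 2.51 = 0.714 V.
V_SD = 0.714 V ≥ V_ov = 0.34 V, confirming saturation.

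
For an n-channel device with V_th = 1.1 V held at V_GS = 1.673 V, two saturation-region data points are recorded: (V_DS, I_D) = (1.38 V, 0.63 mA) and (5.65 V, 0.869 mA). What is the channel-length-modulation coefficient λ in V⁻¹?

λ = 0.101 V⁻¹

With V_GS fixed, I_D ∝ (1 + λ V_DS) in saturation, so I_D2/I_D1 = (1 + λ V_DS2)/(1 + λ V_DS1).
0.869/0.63 = 1.379 = (1 + 5.65 λ)/(1 + 1.38 λ).
Solving: λ (I_D1 V_DS2 − I_D2 V_DS1) = I_D2 − I_D1, so λ = (0.869 − 0.63) / (0.63 × 5.65 − 0.869 × 1.38) = 0.239 / 2.36 = 0.101 V⁻¹.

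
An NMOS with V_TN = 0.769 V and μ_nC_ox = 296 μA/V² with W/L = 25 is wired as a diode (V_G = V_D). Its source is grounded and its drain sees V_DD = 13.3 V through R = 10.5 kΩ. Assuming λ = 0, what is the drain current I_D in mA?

I_D = 1.14 mA

With gate tied to drain, V_GS = V_DS ≥ V_GS − V_TN, so the device is in saturation.
k_n = μ_nC_ox · (W/L) = 7.4 mA/V².
KCL at the drain: ½ k_n (V_GS − V_TN)² = (V_DD − V_GS)/R.
Let x = V_GS − 0.769. Then 38.9 x² + x − 12.53 = 0, giving x = 0.555 V (positive root), so V_GS = 1.32 V.
I_D = (V_DD − V_GS)/R = (13.3 − 1.32) / 10.5 = 1.14 mA.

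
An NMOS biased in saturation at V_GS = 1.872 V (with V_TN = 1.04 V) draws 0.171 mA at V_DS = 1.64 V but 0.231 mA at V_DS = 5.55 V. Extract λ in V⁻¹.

With V_GS fixed, I_D ∝ (1 + λ V_DS) in saturation, so I_D2/I_D1 = (1 + λ V_DS2)/(1 + λ V_DS1).
0.231/0.171 = 1.351 = (1 + 5.55 λ)/(1 + 1.64 λ).
Solving: λ (I_D1 V_DS2 − I_D2 V_DS1) = I_D2 − I_D1, so λ = (0.231 − 0.171) / (0.171 × 5.55 − 0.231 × 1.64) = 0.06 / 0.57 = 0.105 V⁻¹.

λ = 0.105 V⁻¹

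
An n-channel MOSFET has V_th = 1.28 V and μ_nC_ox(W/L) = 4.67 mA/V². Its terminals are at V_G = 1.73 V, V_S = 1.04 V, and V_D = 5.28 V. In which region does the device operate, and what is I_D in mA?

Cutoff; I_D = 0 mA

V_GS = V_G − V_S = 1.73 − 1.04 = 0.69 V; V_DS = V_D − V_S = 5.28 − 1.04 = 4.24 V.
V_GS = 0.69 V < V_th = 1.28 V, so the transistor is in cutoff.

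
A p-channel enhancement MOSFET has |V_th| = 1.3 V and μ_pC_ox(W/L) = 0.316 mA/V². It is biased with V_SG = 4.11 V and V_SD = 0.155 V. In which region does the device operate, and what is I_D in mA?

Triode; I_D = 0.134 mA

V_ov = V_SG − |V_th| = 4.11 − 1.3 = 2.81 V.
Since V_SD = 0.155 V < V_ov = 2.81 V, the device is in the triode region.
I_D = k_p [V_ov · V_SD − ½ V_SD²] = 0.316 × [2.81 × 0.155 − 0.5 × 0.155²] = 0.134 mA.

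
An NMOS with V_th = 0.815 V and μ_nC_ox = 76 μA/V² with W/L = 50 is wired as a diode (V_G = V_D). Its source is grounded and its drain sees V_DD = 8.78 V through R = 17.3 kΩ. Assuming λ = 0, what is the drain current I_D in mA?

With gate tied to drain, V_GS = V_DS ≥ V_GS − V_th, so the device is in saturation.
k_n = μ_nC_ox · (W/L) = 3.8 mA/V².
KCL at the drain: ½ k_n (V_GS − V_th)² = (V_DD − V_GS)/R.
Let x = V_GS − 0.815. Then 32.9 x² + x − 7.965 = 0, giving x = 0.477 V (positive root), so V_GS = 1.29 V.
I_D = (V_DD − V_GS)/R = (8.78 − 1.29) / 17.3 = 0.433 mA.

I_D = 0.433 mA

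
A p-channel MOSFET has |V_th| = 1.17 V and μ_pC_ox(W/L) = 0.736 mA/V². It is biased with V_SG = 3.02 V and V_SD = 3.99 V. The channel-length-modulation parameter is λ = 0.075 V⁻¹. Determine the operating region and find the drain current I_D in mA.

V_ov = V_SG − |V_th| = 3.02 − 1.17 = 1.85 V.
Since V_SD = 3.99 V ≥ V_ov = 1.85 V, the device is in saturation.
I_D = ½ k_p V_ov² (1 + λ V_SD) = 0.5 × 0.736 × 1.85² × (1 + 0.075 × 3.99) = 1.64 mA.

Saturation; I_D = 1.64 mA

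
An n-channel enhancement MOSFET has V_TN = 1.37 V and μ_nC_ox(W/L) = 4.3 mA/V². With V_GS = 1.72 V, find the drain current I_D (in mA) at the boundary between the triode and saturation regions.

I_D = 0.263 mA

At the boundary V_DS = V_ov = V_GS − V_TN = 1.72 − 1.37 = 0.35 V.
I_D = ½ k_n V_ov² = 0.5 × 4.3 × 0.35² = 0.263 mA.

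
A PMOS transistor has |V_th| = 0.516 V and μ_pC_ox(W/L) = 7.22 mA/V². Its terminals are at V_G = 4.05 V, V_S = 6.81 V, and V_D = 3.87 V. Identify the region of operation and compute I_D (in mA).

Saturation; I_D = 18.2 mA

V_SG = V_S − V_G = 6.81 − 4.05 = 2.76 V; V_SD = V_S − V_D = 6.81 − 3.87 = 2.94 V.
V_ov = V_SG − |V_th| = 2.76 − 0.516 = 2.24 V.
Since V_SD = 2.94 V ≥ V_ov = 2.24 V, the device is in saturation.
I_D = ½ k_p V_ov² = 0.5 × 7.22 × 2.24² = 18.2 mA.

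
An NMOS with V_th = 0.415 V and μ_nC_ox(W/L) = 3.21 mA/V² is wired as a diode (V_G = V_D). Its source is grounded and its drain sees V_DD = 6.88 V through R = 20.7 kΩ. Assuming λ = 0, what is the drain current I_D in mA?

I_D = 0.292 mA

With gate tied to drain, V_GS = V_DS ≥ V_GS − V_th, so the device is in saturation.
KCL at the drain: ½ k_n (V_GS − V_th)² = (V_DD − V_GS)/R.
Let x = V_GS − 0.415. Then 33.2 x² + x − 6.465 = 0, giving x = 0.426 V (positive root), so V_GS = 0.841 V.
I_D = (V_DD − V_GS)/R = (6.88 − 0.841) / 20.7 = 0.292 mA.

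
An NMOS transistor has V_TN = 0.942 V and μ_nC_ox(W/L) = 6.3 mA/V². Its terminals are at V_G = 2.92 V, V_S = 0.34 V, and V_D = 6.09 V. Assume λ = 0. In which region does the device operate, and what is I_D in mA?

Saturation; I_D = 8.45 mA

V_GS = V_G − V_S = 2.92 − 0.34 = 2.58 V; V_DS = V_D − V_S = 6.09 − 0.34 = 5.75 V.
V_ov = V_GS − V_TN = 2.58 − 0.942 = 1.64 V.
Since V_DS = 5.75 V ≥ V_ov = 1.64 V, the device is in saturation.
I_D = ½ k_n V_ov² = 0.5 × 6.3 × 1.64² = 8.45 mA.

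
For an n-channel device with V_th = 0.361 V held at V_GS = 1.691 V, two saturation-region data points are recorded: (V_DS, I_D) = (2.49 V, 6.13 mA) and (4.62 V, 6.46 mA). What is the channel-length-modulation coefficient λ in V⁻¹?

With V_GS fixed, I_D ∝ (1 + λ V_DS) in saturation, so I_D2/I_D1 = (1 + λ V_DS2)/(1 + λ V_DS1).
6.46/6.13 = 1.054 = (1 + 4.62 λ)/(1 + 2.49 λ).
Solving: λ (I_D1 V_DS2 − I_D2 V_DS1) = I_D2 − I_D1, so λ = (6.46 − 6.13) / (6.13 × 4.62 − 6.46 × 2.49) = 0.33 / 12.2 = 0.027 V⁻¹.

λ = 0.0270 V⁻¹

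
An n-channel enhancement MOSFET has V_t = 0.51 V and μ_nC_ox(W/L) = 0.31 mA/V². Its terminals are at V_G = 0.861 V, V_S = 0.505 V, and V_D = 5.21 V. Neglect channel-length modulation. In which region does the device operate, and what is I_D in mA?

Cutoff; I_D = 0 mA

V_GS = V_G − V_S = 0.861 − 0.505 = 0.356 V; V_DS = V_D − V_S = 5.21 − 0.505 = 4.71 V.
V_GS = 0.356 V < V_t = 0.51 V, so the transistor is in cutoff.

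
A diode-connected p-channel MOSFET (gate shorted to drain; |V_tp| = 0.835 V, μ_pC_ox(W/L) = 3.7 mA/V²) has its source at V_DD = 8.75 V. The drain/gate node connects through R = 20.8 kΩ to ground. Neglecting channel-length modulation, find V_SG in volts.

V_SG = 1.28 V

With gate tied to drain, V_SG = V_SD ≥ V_SG − |V_tp|, so the device is in saturation.
KCL at the drain: ½ k_p (V_SG − |V_tp|)² = (V_DD − V_SG)/R.
Let x = V_SG − 0.835. Then 38.5 x² + x − 7.915 = 0, giving x = 0.441 V (positive root), so V_SG = 1.28 V.
I_D = (V_DD − V_SG)/R = (8.75 − 1.28) / 20.8 = 0.359 mA.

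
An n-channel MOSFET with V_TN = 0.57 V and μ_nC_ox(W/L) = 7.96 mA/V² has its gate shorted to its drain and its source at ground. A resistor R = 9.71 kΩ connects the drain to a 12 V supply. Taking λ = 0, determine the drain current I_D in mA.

I_D = 1.12 mA

With gate tied to drain, V_GS = V_DS ≥ V_GS − V_TN, so the device is in saturation.
KCL at the drain: ½ k_n (V_GS − V_TN)² = (V_DD − V_GS)/R.
Let x = V_GS − 0.57. Then 38.6 x² + x − 11.43 = 0, giving x = 0.531 V (positive root), so V_GS = 1.1 V.
I_D = (V_DD − V_GS)/R = (12 − 1.1) / 9.71 = 1.12 mA.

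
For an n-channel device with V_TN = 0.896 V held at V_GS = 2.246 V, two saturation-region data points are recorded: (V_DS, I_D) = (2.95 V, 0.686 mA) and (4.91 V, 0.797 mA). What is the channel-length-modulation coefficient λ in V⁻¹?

With V_GS fixed, I_D ∝ (1 + λ V_DS) in saturation, so I_D2/I_D1 = (1 + λ V_DS2)/(1 + λ V_DS1).
0.797/0.686 = 1.162 = (1 + 4.91 λ)/(1 + 2.95 λ).
Solving: λ (I_D1 V_DS2 − I_D2 V_DS1) = I_D2 − I_D1, so λ = (0.797 − 0.686) / (0.686 × 4.91 − 0.797 × 2.95) = 0.111 / 1.02 = 0.109 V⁻¹.

λ = 0.109 V⁻¹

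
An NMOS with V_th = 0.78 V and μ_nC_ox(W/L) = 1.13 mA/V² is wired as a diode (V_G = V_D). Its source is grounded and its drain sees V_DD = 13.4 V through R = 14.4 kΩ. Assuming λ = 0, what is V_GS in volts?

With gate tied to drain, V_GS = V_DS ≥ V_GS − V_th, so the device is in saturation.
KCL at the drain: ½ k_n (V_GS − V_th)² = (V_DD − V_GS)/R.
Let x = V_GS − 0.78. Then 8.14 x² + x − 12.62 = 0, giving x = 1.19 V (positive root), so V_GS = 1.97 V.
I_D = (V_DD − V_GS)/R = (13.4 − 1.97) / 14.4 = 0.794 mA.

V_GS = 1.97 V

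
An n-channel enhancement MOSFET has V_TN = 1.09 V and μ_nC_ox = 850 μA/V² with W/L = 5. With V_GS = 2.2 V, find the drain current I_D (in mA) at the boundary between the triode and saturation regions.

At the boundary V_DS = V_ov = V_GS − V_TN = 2.2 − 1.09 = 1.11 V.
k_n = μ_nC_ox · (W/L) = 4.25 mA/V².
I_D = ½ k_n V_ov² = 0.5 × 4.25 × 1.11² = 2.62 mA.

I_D = 2.62 mA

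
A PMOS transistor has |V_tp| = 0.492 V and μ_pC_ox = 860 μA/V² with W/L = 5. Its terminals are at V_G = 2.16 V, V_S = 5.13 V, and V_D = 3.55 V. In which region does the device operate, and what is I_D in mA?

Triode; I_D = 11.5 mA

V_SG = V_S − V_G = 5.13 − 2.16 = 2.97 V; V_SD = V_S − V_D = 5.13 − 3.55 = 1.58 V.
k_p = μ_pC_ox · (W/L) = 4.3 mA/V².
V_ov = V_SG − |V_tp| = 2.97 − 0.492 = 2.48 V.
Since V_SD = 1.58 V < V_ov = 2.48 V, the device is in the triode region.
I_D = k_p [V_ov · V_SD − ½ V_SD²] = 4.3 × [2.48 × 1.58 − 0.5 × 1.58²] = 11.5 mA.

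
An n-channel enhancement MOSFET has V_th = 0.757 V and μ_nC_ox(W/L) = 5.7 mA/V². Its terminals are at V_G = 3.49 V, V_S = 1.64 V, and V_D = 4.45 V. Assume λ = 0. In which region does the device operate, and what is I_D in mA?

Saturation; I_D = 3.40 mA

V_GS = V_G − V_S = 3.49 − 1.64 = 1.85 V; V_DS = V_D − V_S = 4.45 − 1.64 = 2.81 V.
V_ov = V_GS − V_th = 1.85 − 0.757 = 1.09 V.
Since V_DS = 2.81 V ≥ V_ov = 1.09 V, the device is in saturation.
I_D = ½ k_n V_ov² = 0.5 × 5.7 × 1.09² = 3.4 mA.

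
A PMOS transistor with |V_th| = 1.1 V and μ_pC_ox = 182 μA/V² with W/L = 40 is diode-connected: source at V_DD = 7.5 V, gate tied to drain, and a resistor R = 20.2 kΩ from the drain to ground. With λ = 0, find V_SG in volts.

With gate tied to drain, V_SG = V_SD ≥ V_SG − |V_th|, so the device is in saturation.
k_p = μ_pC_ox · (W/L) = 7.28 mA/V².
KCL at the drain: ½ k_p (V_SG − |V_th|)² = (V_DD − V_SG)/R.
Let x = V_SG − 1.1. Then 73.5 x² + x − 6.4 = 0, giving x = 0.288 V (positive root), so V_SG = 1.39 V.
I_D = (V_DD − V_SG)/R = (7.5 − 1.39) / 20.2 = 0.303 mA.

V_SG = 1.39 V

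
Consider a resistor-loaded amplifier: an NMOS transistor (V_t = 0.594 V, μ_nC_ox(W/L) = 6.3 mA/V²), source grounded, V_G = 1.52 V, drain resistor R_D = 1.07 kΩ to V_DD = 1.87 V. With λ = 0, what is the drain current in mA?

I_D = 1.47 mA

V_GS = V_G = 1.52 V, so V_ov = 1.52 − 0.594 = 0.926 V.
Assume saturation: I_D = ½ k_n V_ov² = 0.5 × 6.3 × 0.926² = 2.7 mA, giving V_DS = V_DD − I_D R_D = 1.87 − 2.7 × 1.07 = -1.02 V.
But -1.02 V < V_ov = 0.926 V, so the device is actually in triode.
In triode I_D = k_n[V_ov V_DS − ½ V_DS²] and I_D = (V_DD − V_DS)/R_D. Equating: 3.37 V_DS² − 7.242 V_DS + 1.87 = 0, giving V_DS = 0.3 V (the root below V_ov).
I_D = (1.87 − 0.3) / 1.07 = 1.47 mA.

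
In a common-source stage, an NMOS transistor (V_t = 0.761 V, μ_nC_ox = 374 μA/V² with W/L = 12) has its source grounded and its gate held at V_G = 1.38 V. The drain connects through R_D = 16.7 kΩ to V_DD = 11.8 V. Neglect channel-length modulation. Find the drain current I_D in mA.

I_D = 0.686 mA

V_GS = V_G = 1.38 V, so V_ov = 1.38 − 0.761 = 0.619 V.
k_n = μ_nC_ox · (W/L) = 4.488 mA/V².
Assume saturation: I_D = ½ k_n V_ov² = 0.5 × 4.488 × 0.619² = 0.86 mA, giving V_DS = V_DD − I_D R_D = 11.8 − 0.86 × 16.7 = -2.56 V.
But -2.56 V < V_ov = 0.619 V, so the device is actually in triode.
In triode I_D = k_n[V_ov V_DS − ½ V_DS²] and I_D = (V_DD − V_DS)/R_D. Equating: 37.5 V_DS² − 47.39 V_DS + 11.8 = 0, giving V_DS = 0.341 V (the root below V_ov).
I_D = (11.8 − 0.341) / 16.7 = 0.686 mA.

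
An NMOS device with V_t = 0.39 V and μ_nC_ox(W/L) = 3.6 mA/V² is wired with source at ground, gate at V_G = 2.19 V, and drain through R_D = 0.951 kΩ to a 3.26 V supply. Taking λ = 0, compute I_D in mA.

I_D = 2.88 mA

V_GS = V_G = 2.19 V, so V_ov = 2.19 − 0.39 = 1.8 V.
Assume saturation: I_D = ½ k_n V_ov² = 0.5 × 3.6 × 1.8² = 5.83 mA, giving V_DS = V_DD − I_D R_D = 3.26 − 5.83 × 0.951 = -2.29 V.
But -2.29 V < V_ov = 1.8 V, so the device is actually in triode.
In triode I_D = k_n[V_ov V_DS − ½ V_DS²] and I_D = (V_DD − V_DS)/R_D. Equating: 1.71 V_DS² − 7.162 V_DS + 3.26 = 0, giving V_DS = 0.52 V (the root below V_ov).
I_D = (3.26 − 0.52) / 0.951 = 2.88 mA.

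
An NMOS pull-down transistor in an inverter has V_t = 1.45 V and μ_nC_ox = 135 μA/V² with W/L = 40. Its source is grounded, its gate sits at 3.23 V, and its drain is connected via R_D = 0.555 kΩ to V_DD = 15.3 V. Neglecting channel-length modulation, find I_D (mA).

V_GS = V_G = 3.23 V, so V_ov = 3.23 − 1.45 = 1.78 V.
k_n = μ_nC_ox · (W/L) = 5.4 mA/V².
Assume saturation: I_D = ½ k_n V_ov² = 0.5 × 5.4 × 1.78² = 8.55 mA, giving V_DS = V_DD − I_D R_D = 15.3 − 8.55 × 0.555 = 10.6 V.
V_DS = 10.6 V ≥ V_ov = 1.78 V, confirming saturation.

I_D = 8.55 mA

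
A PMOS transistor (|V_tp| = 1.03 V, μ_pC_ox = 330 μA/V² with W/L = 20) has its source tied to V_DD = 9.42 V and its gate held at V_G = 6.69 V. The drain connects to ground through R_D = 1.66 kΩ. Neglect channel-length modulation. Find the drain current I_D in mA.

I_D = 5.33 mA

V_SG = V_DD − V_G = 9.42 − 6.69 = 2.73 V, so V_ov = 2.73 − 1.03 = 1.7 V.
k_p = μ_pC_ox · (W/L) = 6.6 mA/V².
Assume saturation: I_D = ½ k_p V_ov² = 0.5 × 6.6 × 1.7² = 9.54 mA, giving V_SD = V_DD − I_D R_D = 9.42 − 9.54 × 1.66 = -6.41 V.
But -6.41 V < V_ov = 1.7 V, so the device is actually in triode.
In triode I_D = k_p[V_ov V_SD − ½ V_SD²] and I_D = (V_DD − V_SD)/R_D. Equating: 5.48 V_SD² − 19.63 V_SD + 9.42 = 0, giving V_SD = 0.571 V (the root below V_ov).
I_D = (9.42 − 0.571) / 1.66 = 5.33 mA.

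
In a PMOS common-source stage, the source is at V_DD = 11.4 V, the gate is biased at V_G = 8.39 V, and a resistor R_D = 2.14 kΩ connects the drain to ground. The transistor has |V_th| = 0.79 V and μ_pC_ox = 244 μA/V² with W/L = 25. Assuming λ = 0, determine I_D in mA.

I_D = 5.13 mA

V_SG = V_DD − V_G = 11.4 − 8.39 = 3.01 V, so V_ov = 3.01 − 0.79 = 2.22 V.
k_p = μ_pC_ox · (W/L) = 6.1 mA/V².
Assume saturation: I_D = ½ k_p V_ov² = 0.5 × 6.1 × 2.22² = 15 mA, giving V_SD = V_DD − I_D R_D = 11.4 − 15 × 2.14 = -20.8 V.
But -20.8 V < V_ov = 2.22 V, so the device is actually in triode.
In triode I_D = k_p[V_ov V_SD − ½ V_SD²] and I_D = (V_DD − V_SD)/R_D. Equating: 6.53 V_SD² − 29.98 V_SD + 11.4 = 0, giving V_SD = 0.418 V (the root below V_ov).
I_D = (11.4 − 0.418) / 2.14 = 5.13 mA.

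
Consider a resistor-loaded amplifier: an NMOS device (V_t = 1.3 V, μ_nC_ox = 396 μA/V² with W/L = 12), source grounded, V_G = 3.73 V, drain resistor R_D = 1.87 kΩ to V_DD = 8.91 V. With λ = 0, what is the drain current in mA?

V_GS = V_G = 3.73 V, so V_ov = 3.73 − 1.3 = 2.43 V.
k_n = μ_nC_ox · (W/L) = 4.752 mA/V².
Assume saturation: I_D = ½ k_n V_ov² = 0.5 × 4.752 × 2.43² = 14 mA, giving V_DS = V_DD − I_D R_D = 8.91 − 14 × 1.87 = -17.3 V.
But -17.3 V < V_ov = 2.43 V, so the device is actually in triode.
In triode I_D = k_n[V_ov V_DS − ½ V_DS²] and I_D = (V_DD − V_DS)/R_D. Equating: 4.44 V_DS² − 22.59 V_DS + 8.91 = 0, giving V_DS = 0.431 V (the root below V_ov).
I_D = (8.91 − 0.431) / 1.87 = 4.53 mA.

I_D = 4.53 mA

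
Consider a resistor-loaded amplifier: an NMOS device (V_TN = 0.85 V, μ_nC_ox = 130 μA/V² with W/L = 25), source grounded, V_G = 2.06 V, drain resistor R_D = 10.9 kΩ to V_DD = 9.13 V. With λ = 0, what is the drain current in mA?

I_D = 0.817 mA

V_GS = V_G = 2.06 V, so V_ov = 2.06 − 0.85 = 1.21 V.
k_n = μ_nC_ox · (W/L) = 3.25 mA/V².
Assume saturation: I_D = ½ k_n V_ov² = 0.5 × 3.25 × 1.21² = 2.38 mA, giving V_DS = V_DD − I_D R_D = 9.13 − 2.38 × 10.9 = -16.8 V.
But -16.8 V < V_ov = 1.21 V, so the device is actually in triode.
In triode I_D = k_n[V_ov V_DS − ½ V_DS²] and I_D = (V_DD − V_DS)/R_D. Equating: 17.7 V_DS² − 43.86 V_DS + 9.13 = 0, giving V_DS = 0.229 V (the root below V_ov).
I_D = (9.13 − 0.229) / 10.9 = 0.817 mA.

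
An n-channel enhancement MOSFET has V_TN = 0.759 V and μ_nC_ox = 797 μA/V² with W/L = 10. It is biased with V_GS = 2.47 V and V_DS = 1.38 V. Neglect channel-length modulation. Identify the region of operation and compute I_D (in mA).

k_n = μ_nC_ox · (W/L) = 7.97 mA/V².
V_ov = V_GS − V_TN = 2.47 − 0.759 = 1.71 V.
Since V_DS = 1.38 V < V_ov = 1.71 V, the device is in the triode region.
I_D = k_n [V_ov · V_DS − ½ V_DS²] = 7.97 × [1.71 × 1.38 − 0.5 × 1.38²] = 11.2 mA.

Triode; I_D = 11.2 mA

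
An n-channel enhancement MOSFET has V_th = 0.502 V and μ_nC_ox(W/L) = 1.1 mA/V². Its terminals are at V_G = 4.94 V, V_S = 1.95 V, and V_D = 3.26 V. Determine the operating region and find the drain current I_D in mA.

V_GS = V_G − V_S = 4.94 − 1.95 = 2.99 V; V_DS = V_D − V_S = 3.26 − 1.95 = 1.31 V.
V_ov = V_GS − V_th = 2.99 − 0.502 = 2.49 V.
Since V_DS = 1.31 V < V_ov = 2.49 V, the device is in the triode region.
I_D = k_n [V_ov · V_DS − ½ V_DS²] = 1.1 × [2.49 × 1.31 − 0.5 × 1.31²] = 2.64 mA.

Triode; I_D = 2.64 mA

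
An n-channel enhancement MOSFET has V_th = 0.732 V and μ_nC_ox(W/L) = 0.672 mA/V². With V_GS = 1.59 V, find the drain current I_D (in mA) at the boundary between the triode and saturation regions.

I_D = 0.247 mA

At the boundary V_DS = V_ov = V_GS − V_th = 1.59 − 0.732 = 0.858 V.
I_D = ½ k_n V_ov² = 0.5 × 0.672 × 0.858² = 0.247 mA.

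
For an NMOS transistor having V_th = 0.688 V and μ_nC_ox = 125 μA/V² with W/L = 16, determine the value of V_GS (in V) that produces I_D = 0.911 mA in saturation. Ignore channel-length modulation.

k_n = μ_nC_ox · (W/L) = 2 mA/V².
In saturation I_D = ½ k_n (V_GS − V_th)², so V_GS − V_th = √(2 I_D / k_n) = √(2 × 0.911 / 2) = 0.954 V.
V_GS = 0.688 + 0.954 = 1.64 V.

V_GS = 1.64 V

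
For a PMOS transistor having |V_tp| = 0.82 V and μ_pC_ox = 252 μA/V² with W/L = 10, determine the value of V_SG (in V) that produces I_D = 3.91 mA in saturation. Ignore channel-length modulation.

k_p = μ_pC_ox · (W/L) = 2.52 mA/V².
In saturation I_D = ½ k_p (V_SG − |V_tp|)², so V_SG − |V_tp| = √(2 I_D / k_p) = √(2 × 3.91 / 2.52) = 1.76 V.
V_SG = 0.82 + 1.76 = 2.58 V.

V_SG = 2.58 V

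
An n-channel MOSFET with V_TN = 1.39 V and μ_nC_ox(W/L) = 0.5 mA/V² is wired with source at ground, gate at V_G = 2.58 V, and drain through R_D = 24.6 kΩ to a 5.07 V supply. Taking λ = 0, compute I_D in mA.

V_GS = V_G = 2.58 V, so V_ov = 2.58 − 1.39 = 1.19 V.
Assume saturation: I_D = ½ k_n V_ov² = 0.5 × 0.5 × 1.19² = 0.354 mA, giving V_DS = V_DD − I_D R_D = 5.07 − 0.354 × 24.6 = -3.64 V.
But -3.64 V < V_ov = 1.19 V, so the device is actually in triode.
In triode I_D = k_n[V_ov V_DS − ½ V_DS²] and I_D = (V_DD − V_DS)/R_D. Equating: 6.15 V_DS² − 15.64 V_DS + 5.07 = 0, giving V_DS = 0.381 V (the root below V_ov).
I_D = (5.07 − 0.381) / 24.6 = 0.191 mA.

I_D = 0.191 mA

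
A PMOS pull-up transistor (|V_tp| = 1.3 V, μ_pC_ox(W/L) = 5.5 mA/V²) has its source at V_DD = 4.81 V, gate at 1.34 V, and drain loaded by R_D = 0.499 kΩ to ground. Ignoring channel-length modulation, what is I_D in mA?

V_SG = V_DD − V_G = 4.81 − 1.34 = 3.47 V, so V_ov = 3.47 − 1.3 = 2.17 V.
Assume saturation: I_D = ½ k_p V_ov² = 0.5 × 5.5 × 2.17² = 12.9 mA, giving V_SD = V_DD − I_D R_D = 4.81 − 12.9 × 0.499 = -1.65 V.
But -1.65 V < V_ov = 2.17 V, so the device is actually in triode.
In triode I_D = k_p[V_ov V_SD − ½ V_SD²] and I_D = (V_DD − V_SD)/R_D. Equating: 1.37 V_SD² − 6.956 V_SD + 4.81 = 0, giving V_SD = 0.826 V (the root below V_ov).
I_D = (4.81 − 0.826) / 0.499 = 7.98 mA.

I_D = 7.98 mA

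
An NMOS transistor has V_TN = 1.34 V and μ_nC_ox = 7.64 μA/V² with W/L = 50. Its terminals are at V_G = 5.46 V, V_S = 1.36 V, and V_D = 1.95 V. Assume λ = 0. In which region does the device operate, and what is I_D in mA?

V_GS = V_G − V_S = 5.46 − 1.36 = 4.1 V; V_DS = V_D − V_S = 1.95 − 1.36 = 0.59 V.
k_n = μ_nC_ox · (W/L) = 0.382 mA/V².
V_ov = V_GS − V_TN = 4.1 − 1.34 = 2.76 V.
Since V_DS = 0.59 V < V_ov = 2.76 V, the device is in the triode region.
I_D = k_n [V_ov · V_DS − ½ V_DS²] = 0.382 × [2.76 × 0.59 − 0.5 × 0.59²] = 0.556 mA.

Triode; I_D = 0.556 mA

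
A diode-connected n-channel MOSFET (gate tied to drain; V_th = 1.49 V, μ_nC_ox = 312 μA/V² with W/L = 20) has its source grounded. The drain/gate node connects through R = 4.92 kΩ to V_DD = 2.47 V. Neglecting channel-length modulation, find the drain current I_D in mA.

I_D = 0.154 mA

With gate tied to drain, V_GS = V_DS ≥ V_GS − V_th, so the device is in saturation.
k_n = μ_nC_ox · (W/L) = 6.24 mA/V².
KCL at the drain: ½ k_n (V_GS − V_th)² = (V_DD − V_GS)/R.
Let x = V_GS − 1.49. Then 15.4 x² + x − 0.98 = 0, giving x = 0.222 V (positive root), so V_GS = 1.71 V.
I_D = (V_DD − V_GS)/R = (2.47 − 1.71) / 4.92 = 0.154 mA.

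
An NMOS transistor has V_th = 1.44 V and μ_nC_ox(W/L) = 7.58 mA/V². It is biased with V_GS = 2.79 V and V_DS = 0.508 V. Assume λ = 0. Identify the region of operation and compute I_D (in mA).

V_ov = V_GS − V_th = 2.79 − 1.44 = 1.35 V.
Since V_DS = 0.508 V < V_ov = 1.35 V, the device is in the triode region.
I_D = k_n [V_ov · V_DS − ½ V_DS²] = 7.58 × [1.35 × 0.508 − 0.5 × 0.508²] = 4.22 mA.

Triode; I_D = 4.22 mA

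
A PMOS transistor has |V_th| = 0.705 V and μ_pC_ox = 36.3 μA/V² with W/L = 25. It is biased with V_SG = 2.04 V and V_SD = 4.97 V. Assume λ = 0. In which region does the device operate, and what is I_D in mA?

k_p = μ_pC_ox · (W/L) = 0.9075 mA/V².
V_ov = V_SG − |V_th| = 2.04 − 0.705 = 1.33 V.
Since V_SD = 4.97 V ≥ V_ov = 1.33 V, the device is in saturation.
I_D = ½ k_p V_ov² = 0.5 × 0.9075 × 1.33² = 0.809 mA.

Saturation; I_D = 0.809 mA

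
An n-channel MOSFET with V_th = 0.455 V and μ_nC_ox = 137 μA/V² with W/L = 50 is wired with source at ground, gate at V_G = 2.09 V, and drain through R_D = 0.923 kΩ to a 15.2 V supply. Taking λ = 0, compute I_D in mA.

V_GS = V_G = 2.09 V, so V_ov = 2.09 − 0.455 = 1.63 V.
k_n = μ_nC_ox · (W/L) = 6.85 mA/V².
Assume saturation: I_D = ½ k_n V_ov² = 0.5 × 6.85 × 1.63² = 9.16 mA, giving V_DS = V_DD − I_D R_D = 15.2 − 9.16 × 0.923 = 6.75 V.
V_DS = 6.75 V ≥ V_ov = 1.63 V, confirming saturation.

I_D = 9.16 mA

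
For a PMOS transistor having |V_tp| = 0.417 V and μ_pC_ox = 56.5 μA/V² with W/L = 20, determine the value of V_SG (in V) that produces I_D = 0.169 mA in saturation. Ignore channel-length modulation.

V_SG = 0.964 V

k_p = μ_pC_ox · (W/L) = 1.13 mA/V².
In saturation I_D = ½ k_p (V_SG − |V_tp|)², so V_SG − |V_tp| = √(2 I_D / k_p) = √(2 × 0.169 / 1.13) = 0.547 V.
V_SG = 0.417 + 0.547 = 0.964 V.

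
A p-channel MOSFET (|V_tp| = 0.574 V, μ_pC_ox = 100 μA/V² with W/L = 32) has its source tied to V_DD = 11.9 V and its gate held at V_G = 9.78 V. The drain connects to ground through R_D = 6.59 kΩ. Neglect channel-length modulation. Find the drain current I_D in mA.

I_D = 1.74 mA

V_SG = V_DD − V_G = 11.9 − 9.78 = 2.12 V, so V_ov = 2.12 − 0.574 = 1.55 V.
k_p = μ_pC_ox · (W/L) = 3.2 mA/V².
Assume saturation: I_D = ½ k_p V_ov² = 0.5 × 3.2 × 1.55² = 3.82 mA, giving V_SD = V_DD − I_D R_D = 11.9 − 3.82 × 6.59 = -13.3 V.
But -13.3 V < V_ov = 1.55 V, so the device is actually in triode.
In triode I_D = k_p[V_ov V_SD − ½ V_SD²] and I_D = (V_DD − V_SD)/R_D. Equating: 10.5 V_SD² − 33.6 V_SD + 11.9 = 0, giving V_SD = 0.406 V (the root below V_ov).
I_D = (11.9 − 0.406) / 6.59 = 1.74 mA.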